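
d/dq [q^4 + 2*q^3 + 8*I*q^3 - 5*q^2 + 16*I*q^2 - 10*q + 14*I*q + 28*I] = 4*q^3 + q^2*(6 + 24*I) + q*(-10 + 32*I) - 10 + 14*I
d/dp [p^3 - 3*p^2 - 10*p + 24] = 3*p^2 - 6*p - 10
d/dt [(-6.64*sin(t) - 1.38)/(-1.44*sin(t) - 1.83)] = 10.164*cos(t)/(1.44*sin(t) + 1.83)^2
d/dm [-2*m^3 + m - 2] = 1 - 6*m^2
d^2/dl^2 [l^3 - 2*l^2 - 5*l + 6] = 6*l - 4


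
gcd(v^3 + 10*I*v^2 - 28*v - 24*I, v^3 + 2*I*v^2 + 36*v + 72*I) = v^2 + 8*I*v - 12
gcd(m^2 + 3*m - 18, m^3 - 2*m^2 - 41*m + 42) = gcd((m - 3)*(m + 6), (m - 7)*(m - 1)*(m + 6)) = m + 6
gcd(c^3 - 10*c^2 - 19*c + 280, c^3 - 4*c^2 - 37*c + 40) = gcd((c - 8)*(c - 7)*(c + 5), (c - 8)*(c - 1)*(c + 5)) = c^2 - 3*c - 40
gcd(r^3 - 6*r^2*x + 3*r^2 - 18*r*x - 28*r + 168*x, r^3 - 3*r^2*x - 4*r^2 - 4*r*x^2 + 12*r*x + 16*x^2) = r - 4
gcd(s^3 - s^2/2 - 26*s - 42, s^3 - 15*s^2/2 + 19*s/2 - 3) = s - 6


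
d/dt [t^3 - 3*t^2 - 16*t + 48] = 3*t^2 - 6*t - 16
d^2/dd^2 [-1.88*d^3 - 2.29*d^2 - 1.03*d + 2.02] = -11.28*d - 4.58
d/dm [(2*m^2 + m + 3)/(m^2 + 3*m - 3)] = (5*m^2 - 18*m - 12)/(m^4 + 6*m^3 + 3*m^2 - 18*m + 9)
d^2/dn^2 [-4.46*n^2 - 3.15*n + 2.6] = -8.92000000000000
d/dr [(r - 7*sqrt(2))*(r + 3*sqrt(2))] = 2*r - 4*sqrt(2)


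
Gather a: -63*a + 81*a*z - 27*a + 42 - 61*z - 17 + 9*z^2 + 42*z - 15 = a*(81*z - 90) + 9*z^2 - 19*z + 10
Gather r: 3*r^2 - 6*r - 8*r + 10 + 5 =3*r^2 - 14*r + 15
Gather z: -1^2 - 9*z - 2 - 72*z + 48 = 45 - 81*z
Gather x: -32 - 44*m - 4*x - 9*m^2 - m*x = -9*m^2 - 44*m + x*(-m - 4) - 32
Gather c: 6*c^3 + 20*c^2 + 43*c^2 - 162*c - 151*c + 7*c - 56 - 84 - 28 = 6*c^3 + 63*c^2 - 306*c - 168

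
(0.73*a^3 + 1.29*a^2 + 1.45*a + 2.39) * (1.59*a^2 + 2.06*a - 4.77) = 1.1607*a^5 + 3.5549*a^4 + 1.4808*a^3 + 0.633800000000001*a^2 - 1.9931*a - 11.4003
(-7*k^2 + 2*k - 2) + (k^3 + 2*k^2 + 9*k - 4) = k^3 - 5*k^2 + 11*k - 6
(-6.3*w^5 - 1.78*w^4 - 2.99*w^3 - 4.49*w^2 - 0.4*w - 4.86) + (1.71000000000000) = -6.3*w^5 - 1.78*w^4 - 2.99*w^3 - 4.49*w^2 - 0.4*w - 3.15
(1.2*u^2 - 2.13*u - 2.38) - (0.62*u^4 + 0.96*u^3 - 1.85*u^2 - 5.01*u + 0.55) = -0.62*u^4 - 0.96*u^3 + 3.05*u^2 + 2.88*u - 2.93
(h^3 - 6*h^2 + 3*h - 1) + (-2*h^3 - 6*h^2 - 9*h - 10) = -h^3 - 12*h^2 - 6*h - 11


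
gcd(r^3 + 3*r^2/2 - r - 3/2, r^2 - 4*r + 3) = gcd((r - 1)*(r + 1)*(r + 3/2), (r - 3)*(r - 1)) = r - 1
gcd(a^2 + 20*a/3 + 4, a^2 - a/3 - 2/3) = a + 2/3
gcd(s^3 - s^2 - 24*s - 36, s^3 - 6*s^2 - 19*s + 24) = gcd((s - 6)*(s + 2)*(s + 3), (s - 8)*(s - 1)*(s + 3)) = s + 3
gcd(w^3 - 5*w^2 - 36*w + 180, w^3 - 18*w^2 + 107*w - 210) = w^2 - 11*w + 30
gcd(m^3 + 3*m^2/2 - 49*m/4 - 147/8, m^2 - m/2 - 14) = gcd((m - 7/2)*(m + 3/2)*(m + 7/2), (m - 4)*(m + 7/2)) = m + 7/2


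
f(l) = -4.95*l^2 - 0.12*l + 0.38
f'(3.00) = -29.82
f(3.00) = -44.53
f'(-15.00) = 148.38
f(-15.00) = -1111.57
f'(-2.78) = 27.40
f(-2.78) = -37.54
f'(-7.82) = 77.30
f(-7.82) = -301.39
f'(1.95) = -19.42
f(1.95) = -18.68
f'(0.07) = -0.81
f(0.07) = 0.35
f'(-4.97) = 49.08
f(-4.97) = -121.29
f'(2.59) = -25.76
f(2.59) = -33.14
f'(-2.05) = 20.18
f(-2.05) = -20.18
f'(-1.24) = 12.16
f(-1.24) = -7.08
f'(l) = -9.9*l - 0.12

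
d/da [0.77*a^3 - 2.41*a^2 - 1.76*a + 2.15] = 2.31*a^2 - 4.82*a - 1.76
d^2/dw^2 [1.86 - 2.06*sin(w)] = 2.06*sin(w)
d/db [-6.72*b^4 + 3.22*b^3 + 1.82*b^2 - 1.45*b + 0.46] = -26.88*b^3 + 9.66*b^2 + 3.64*b - 1.45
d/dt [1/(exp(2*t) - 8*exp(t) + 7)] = 2*(4 - exp(t))*exp(t)/(exp(2*t) - 8*exp(t) + 7)^2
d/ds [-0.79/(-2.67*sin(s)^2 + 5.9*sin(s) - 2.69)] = (4.661 - 4.2186*sin(s))*cos(s)/(2.67*sin(s)^2 - 5.9*sin(s) + 2.69)^2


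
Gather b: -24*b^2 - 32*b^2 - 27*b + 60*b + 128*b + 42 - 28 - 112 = -56*b^2 + 161*b - 98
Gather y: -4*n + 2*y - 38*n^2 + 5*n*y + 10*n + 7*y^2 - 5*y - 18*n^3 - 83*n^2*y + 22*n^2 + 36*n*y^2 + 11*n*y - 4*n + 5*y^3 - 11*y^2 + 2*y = -18*n^3 - 16*n^2 + 2*n + 5*y^3 + y^2*(36*n - 4) + y*(-83*n^2 + 16*n - 1)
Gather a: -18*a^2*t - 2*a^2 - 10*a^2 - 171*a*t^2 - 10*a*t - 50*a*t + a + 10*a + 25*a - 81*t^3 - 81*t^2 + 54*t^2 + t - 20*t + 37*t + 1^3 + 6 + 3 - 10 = a^2*(-18*t - 12) + a*(-171*t^2 - 60*t + 36) - 81*t^3 - 27*t^2 + 18*t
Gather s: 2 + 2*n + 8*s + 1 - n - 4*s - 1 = n + 4*s + 2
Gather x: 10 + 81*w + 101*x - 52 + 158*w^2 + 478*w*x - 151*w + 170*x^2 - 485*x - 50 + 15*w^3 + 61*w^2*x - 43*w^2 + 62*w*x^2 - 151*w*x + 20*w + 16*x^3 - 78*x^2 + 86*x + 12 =15*w^3 + 115*w^2 - 50*w + 16*x^3 + x^2*(62*w + 92) + x*(61*w^2 + 327*w - 298) - 80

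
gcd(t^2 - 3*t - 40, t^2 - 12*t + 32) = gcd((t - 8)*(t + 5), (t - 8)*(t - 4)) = t - 8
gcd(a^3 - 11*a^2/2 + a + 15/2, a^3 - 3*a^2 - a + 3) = a + 1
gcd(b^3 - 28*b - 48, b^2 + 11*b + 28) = b + 4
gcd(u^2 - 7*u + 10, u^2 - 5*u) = u - 5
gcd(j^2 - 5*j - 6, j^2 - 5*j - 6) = j^2 - 5*j - 6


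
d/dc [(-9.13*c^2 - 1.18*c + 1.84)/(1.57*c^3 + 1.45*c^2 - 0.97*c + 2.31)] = (14.3341*c^4 + 3.7052*c^3 + 1.9007*c^2 - 47.5166*c - 0.941)/(2.4649*c^6 + 4.553*c^5 - 0.9433*c^4 + 4.4404*c^3 + 7.6399*c^2 - 4.4814*c + 5.3361)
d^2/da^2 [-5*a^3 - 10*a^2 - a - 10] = -30*a - 20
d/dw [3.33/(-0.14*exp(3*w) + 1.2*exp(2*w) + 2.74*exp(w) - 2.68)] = (1.3986*exp(2*w) - 7.992*exp(w) - 9.1242)*exp(w)/(0.14*exp(3*w) - 1.2*exp(2*w) - 2.74*exp(w) + 2.68)^2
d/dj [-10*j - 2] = -10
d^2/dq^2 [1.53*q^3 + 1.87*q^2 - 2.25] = 9.18*q + 3.74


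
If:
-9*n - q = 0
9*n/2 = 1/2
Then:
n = 1/9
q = -1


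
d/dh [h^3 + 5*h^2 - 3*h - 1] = 3*h^2 + 10*h - 3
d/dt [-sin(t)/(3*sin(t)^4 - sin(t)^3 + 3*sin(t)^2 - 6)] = (9*sin(t)^4 - 2*sin(t)^3 + 3*sin(t)^2 + 6)*cos(t)/(3*sin(t)^4 - sin(t)^3 + 3*sin(t)^2 - 6)^2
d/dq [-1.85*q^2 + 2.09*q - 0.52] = 2.09 - 3.7*q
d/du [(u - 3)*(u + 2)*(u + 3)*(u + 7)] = 4*u^3 + 27*u^2 + 10*u - 81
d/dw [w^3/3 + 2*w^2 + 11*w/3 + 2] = w^2 + 4*w + 11/3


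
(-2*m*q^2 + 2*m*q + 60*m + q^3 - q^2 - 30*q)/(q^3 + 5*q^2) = -2*m/q + 12*m/q^2 + 1 - 6/q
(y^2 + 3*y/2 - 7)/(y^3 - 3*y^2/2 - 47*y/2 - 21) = (y - 2)/(y^2 - 5*y - 6)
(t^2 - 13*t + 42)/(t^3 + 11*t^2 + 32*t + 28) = (t^2 - 13*t + 42)/(t^3 + 11*t^2 + 32*t + 28)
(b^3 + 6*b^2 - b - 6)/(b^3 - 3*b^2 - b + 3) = (b + 6)/(b - 3)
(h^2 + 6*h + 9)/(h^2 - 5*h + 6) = (h^2 + 6*h + 9)/(h^2 - 5*h + 6)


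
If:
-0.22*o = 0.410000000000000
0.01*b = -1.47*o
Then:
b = 273.95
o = -1.86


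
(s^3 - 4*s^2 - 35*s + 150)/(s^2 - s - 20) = (s^2 + s - 30)/(s + 4)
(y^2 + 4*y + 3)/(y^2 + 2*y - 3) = (y + 1)/(y - 1)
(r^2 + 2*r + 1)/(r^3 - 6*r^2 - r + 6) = (r + 1)/(r^2 - 7*r + 6)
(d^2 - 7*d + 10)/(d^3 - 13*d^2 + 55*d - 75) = (d - 2)/(d^2 - 8*d + 15)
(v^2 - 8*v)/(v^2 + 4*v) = (v - 8)/(v + 4)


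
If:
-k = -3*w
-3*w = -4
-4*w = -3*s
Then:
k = 4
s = 16/9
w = 4/3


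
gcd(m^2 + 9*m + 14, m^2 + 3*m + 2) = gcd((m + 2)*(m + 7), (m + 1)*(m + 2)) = m + 2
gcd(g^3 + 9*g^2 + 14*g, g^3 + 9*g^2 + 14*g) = g^3 + 9*g^2 + 14*g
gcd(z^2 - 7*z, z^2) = z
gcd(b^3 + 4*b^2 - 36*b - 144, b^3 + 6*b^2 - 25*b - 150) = b + 6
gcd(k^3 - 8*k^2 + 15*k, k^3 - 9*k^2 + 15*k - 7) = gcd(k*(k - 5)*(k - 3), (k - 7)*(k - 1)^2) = 1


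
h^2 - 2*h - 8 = (h - 4)*(h + 2)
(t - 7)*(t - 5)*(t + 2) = t^3 - 10*t^2 + 11*t + 70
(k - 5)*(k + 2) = k^2 - 3*k - 10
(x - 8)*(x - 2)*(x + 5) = x^3 - 5*x^2 - 34*x + 80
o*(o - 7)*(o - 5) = o^3 - 12*o^2 + 35*o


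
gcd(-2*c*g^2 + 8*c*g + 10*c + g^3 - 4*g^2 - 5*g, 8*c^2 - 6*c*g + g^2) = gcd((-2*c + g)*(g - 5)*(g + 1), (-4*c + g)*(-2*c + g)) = 2*c - g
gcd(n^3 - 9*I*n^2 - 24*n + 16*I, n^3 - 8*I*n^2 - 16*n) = n^2 - 8*I*n - 16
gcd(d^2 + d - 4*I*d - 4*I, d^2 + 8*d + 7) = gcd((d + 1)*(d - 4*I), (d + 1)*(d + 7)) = d + 1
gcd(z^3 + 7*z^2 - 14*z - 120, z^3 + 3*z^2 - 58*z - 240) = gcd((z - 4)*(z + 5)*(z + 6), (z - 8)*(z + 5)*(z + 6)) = z^2 + 11*z + 30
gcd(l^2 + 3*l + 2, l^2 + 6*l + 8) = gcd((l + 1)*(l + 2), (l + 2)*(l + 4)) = l + 2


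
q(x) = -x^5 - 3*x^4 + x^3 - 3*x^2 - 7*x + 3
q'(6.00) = -9007.00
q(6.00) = -11595.00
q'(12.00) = -124063.00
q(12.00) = -309825.00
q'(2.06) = -201.57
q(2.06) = -106.53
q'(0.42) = -10.04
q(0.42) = -0.50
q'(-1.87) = 32.04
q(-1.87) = -14.76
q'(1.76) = -121.66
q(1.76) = -58.83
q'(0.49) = -10.92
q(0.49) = -1.23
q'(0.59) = -12.57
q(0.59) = -2.40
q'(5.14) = -5078.12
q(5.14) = -5658.12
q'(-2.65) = 6.71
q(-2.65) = -35.39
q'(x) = -5*x^4 - 12*x^3 + 3*x^2 - 6*x - 7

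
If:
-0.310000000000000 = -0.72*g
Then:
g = 0.43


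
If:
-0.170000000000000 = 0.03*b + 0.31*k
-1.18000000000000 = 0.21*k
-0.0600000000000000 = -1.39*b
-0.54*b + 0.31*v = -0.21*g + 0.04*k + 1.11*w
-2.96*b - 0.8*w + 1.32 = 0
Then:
No Solution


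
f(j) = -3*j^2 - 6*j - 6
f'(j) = -6*j - 6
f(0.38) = -8.71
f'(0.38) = -8.28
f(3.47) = -62.94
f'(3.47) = -26.82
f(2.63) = -42.53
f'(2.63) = -21.78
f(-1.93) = -5.59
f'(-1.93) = 5.58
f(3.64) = -67.59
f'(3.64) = -27.84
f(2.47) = -39.12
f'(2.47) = -20.82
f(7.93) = -242.23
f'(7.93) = -53.58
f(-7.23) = -119.44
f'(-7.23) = 37.38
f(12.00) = -510.00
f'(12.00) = -78.00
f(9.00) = -303.00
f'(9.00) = -60.00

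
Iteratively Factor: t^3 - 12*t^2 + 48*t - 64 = (t - 4)*(t^2 - 8*t + 16) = (t - 4)^2*(t - 4)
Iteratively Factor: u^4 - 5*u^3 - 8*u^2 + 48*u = (u)*(u^3 - 5*u^2 - 8*u + 48) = u*(u - 4)*(u^2 - u - 12) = u*(u - 4)*(u + 3)*(u - 4)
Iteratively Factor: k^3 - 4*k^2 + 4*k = (k - 2)*(k^2 - 2*k) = (k - 2)^2*(k)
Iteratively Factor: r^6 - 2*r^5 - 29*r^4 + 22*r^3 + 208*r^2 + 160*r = (r + 2)*(r^5 - 4*r^4 - 21*r^3 + 64*r^2 + 80*r) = (r + 1)*(r + 2)*(r^4 - 5*r^3 - 16*r^2 + 80*r) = r*(r + 1)*(r + 2)*(r^3 - 5*r^2 - 16*r + 80) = r*(r - 4)*(r + 1)*(r + 2)*(r^2 - r - 20) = r*(r - 4)*(r + 1)*(r + 2)*(r + 4)*(r - 5)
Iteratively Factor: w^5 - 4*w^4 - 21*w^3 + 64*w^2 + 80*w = (w - 5)*(w^4 + w^3 - 16*w^2 - 16*w) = w*(w - 5)*(w^3 + w^2 - 16*w - 16) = w*(w - 5)*(w + 4)*(w^2 - 3*w - 4) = w*(w - 5)*(w - 4)*(w + 4)*(w + 1)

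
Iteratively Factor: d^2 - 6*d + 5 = (d - 5)*(d - 1)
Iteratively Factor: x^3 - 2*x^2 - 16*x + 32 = (x - 2)*(x^2 - 16) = (x - 4)*(x - 2)*(x + 4)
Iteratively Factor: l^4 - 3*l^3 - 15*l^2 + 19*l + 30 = (l - 2)*(l^3 - l^2 - 17*l - 15) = (l - 2)*(l + 1)*(l^2 - 2*l - 15) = (l - 5)*(l - 2)*(l + 1)*(l + 3)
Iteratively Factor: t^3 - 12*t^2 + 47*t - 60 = (t - 3)*(t^2 - 9*t + 20) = (t - 5)*(t - 3)*(t - 4)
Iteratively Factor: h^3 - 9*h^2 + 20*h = (h - 5)*(h^2 - 4*h) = (h - 5)*(h - 4)*(h)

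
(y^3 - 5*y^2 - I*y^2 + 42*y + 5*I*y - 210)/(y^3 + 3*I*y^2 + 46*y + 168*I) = (y - 5)/(y + 4*I)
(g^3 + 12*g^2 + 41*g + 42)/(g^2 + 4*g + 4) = (g^2 + 10*g + 21)/(g + 2)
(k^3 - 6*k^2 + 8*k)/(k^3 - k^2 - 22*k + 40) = k/(k + 5)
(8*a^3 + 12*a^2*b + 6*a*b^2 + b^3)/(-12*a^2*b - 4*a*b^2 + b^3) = (-4*a^2 - 4*a*b - b^2)/(b*(6*a - b))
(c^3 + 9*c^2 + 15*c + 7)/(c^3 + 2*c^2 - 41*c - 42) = (c + 1)/(c - 6)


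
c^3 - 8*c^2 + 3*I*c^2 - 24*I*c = c*(c - 8)*(c + 3*I)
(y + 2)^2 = y^2 + 4*y + 4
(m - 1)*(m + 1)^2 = m^3 + m^2 - m - 1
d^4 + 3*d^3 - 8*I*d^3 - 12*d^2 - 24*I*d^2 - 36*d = d*(d + 3)*(d - 6*I)*(d - 2*I)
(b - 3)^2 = b^2 - 6*b + 9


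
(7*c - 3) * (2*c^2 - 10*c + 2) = 14*c^3 - 76*c^2 + 44*c - 6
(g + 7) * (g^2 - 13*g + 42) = g^3 - 6*g^2 - 49*g + 294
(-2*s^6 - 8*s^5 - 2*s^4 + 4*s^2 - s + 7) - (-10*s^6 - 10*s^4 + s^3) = 8*s^6 - 8*s^5 + 8*s^4 - s^3 + 4*s^2 - s + 7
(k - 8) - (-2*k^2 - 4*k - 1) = 2*k^2 + 5*k - 7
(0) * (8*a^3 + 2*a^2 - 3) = 0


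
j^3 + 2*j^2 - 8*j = j*(j - 2)*(j + 4)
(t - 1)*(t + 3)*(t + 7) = t^3 + 9*t^2 + 11*t - 21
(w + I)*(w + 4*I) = w^2 + 5*I*w - 4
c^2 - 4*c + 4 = (c - 2)^2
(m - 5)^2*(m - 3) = m^3 - 13*m^2 + 55*m - 75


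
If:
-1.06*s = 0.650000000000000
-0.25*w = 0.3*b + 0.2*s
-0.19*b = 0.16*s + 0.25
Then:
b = -0.80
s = -0.61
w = 1.45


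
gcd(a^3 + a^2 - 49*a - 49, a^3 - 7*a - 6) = a + 1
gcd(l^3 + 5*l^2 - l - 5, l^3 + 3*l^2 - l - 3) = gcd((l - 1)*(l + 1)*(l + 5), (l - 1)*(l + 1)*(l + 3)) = l^2 - 1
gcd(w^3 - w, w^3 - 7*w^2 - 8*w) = w^2 + w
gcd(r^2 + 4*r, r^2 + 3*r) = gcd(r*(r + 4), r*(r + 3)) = r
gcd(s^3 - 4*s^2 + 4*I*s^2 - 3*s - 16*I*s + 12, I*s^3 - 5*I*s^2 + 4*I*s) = s - 4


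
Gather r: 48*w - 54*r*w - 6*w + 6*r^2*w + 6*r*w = 6*r^2*w - 48*r*w + 42*w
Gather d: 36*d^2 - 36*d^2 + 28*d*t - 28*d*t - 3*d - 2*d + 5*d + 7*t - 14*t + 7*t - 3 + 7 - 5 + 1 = 0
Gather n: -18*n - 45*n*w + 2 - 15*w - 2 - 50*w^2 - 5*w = n*(-45*w - 18) - 50*w^2 - 20*w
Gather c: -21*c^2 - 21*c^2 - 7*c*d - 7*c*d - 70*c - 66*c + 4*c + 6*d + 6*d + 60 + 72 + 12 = -42*c^2 + c*(-14*d - 132) + 12*d + 144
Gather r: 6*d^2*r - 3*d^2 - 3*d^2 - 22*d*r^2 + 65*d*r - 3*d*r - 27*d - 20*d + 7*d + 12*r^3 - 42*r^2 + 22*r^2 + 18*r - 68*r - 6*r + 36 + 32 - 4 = -6*d^2 - 40*d + 12*r^3 + r^2*(-22*d - 20) + r*(6*d^2 + 62*d - 56) + 64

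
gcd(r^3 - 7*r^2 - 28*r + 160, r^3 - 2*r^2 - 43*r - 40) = r^2 - 3*r - 40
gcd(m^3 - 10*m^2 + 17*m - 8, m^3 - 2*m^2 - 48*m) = m - 8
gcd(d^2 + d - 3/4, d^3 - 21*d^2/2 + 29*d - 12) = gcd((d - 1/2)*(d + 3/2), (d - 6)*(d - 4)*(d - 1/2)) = d - 1/2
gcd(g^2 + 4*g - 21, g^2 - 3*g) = g - 3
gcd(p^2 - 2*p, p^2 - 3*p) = p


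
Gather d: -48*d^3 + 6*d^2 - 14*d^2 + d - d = -48*d^3 - 8*d^2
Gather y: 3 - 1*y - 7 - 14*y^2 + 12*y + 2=-14*y^2 + 11*y - 2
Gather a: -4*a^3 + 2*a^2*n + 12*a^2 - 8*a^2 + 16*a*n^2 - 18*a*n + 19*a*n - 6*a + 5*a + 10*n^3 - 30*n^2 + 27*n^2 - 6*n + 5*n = -4*a^3 + a^2*(2*n + 4) + a*(16*n^2 + n - 1) + 10*n^3 - 3*n^2 - n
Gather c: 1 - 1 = 0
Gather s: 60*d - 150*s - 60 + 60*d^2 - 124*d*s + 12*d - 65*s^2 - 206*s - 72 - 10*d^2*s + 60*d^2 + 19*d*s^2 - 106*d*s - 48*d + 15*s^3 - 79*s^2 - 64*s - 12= 120*d^2 + 24*d + 15*s^3 + s^2*(19*d - 144) + s*(-10*d^2 - 230*d - 420) - 144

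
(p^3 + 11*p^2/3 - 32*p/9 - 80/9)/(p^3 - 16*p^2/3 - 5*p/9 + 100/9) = (p + 4)/(p - 5)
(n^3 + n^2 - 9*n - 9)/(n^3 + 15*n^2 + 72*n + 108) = (n^2 - 2*n - 3)/(n^2 + 12*n + 36)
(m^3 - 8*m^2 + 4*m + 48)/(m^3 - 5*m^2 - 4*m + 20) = (m^2 - 10*m + 24)/(m^2 - 7*m + 10)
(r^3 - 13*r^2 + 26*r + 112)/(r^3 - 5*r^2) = (r^3 - 13*r^2 + 26*r + 112)/(r^2*(r - 5))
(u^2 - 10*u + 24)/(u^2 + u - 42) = (u - 4)/(u + 7)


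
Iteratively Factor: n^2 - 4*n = (n - 4)*(n)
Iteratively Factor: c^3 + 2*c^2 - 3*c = (c + 3)*(c^2 - c) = (c - 1)*(c + 3)*(c)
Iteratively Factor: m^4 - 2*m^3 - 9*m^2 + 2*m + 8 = (m - 4)*(m^3 + 2*m^2 - m - 2) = (m - 4)*(m - 1)*(m^2 + 3*m + 2) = (m - 4)*(m - 1)*(m + 2)*(m + 1)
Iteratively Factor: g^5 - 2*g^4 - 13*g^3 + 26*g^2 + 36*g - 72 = (g - 3)*(g^4 + g^3 - 10*g^2 - 4*g + 24) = (g - 3)*(g + 3)*(g^3 - 2*g^2 - 4*g + 8) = (g - 3)*(g - 2)*(g + 3)*(g^2 - 4) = (g - 3)*(g - 2)^2*(g + 3)*(g + 2)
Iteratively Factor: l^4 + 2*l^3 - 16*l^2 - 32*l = (l + 2)*(l^3 - 16*l) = (l + 2)*(l + 4)*(l^2 - 4*l) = l*(l + 2)*(l + 4)*(l - 4)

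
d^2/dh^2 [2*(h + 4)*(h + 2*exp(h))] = 4*h*exp(h) + 24*exp(h) + 4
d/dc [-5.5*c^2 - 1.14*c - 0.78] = -11.0*c - 1.14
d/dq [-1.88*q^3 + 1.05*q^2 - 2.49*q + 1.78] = -5.64*q^2 + 2.1*q - 2.49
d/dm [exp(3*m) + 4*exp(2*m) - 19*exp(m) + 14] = (3*exp(2*m) + 8*exp(m) - 19)*exp(m)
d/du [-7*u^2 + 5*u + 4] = 5 - 14*u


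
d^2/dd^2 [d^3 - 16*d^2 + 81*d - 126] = 6*d - 32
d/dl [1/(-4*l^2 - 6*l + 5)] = 2*(4*l + 3)/(4*l^2 + 6*l - 5)^2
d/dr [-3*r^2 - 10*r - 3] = -6*r - 10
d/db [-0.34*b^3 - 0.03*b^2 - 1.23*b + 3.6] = -1.02*b^2 - 0.06*b - 1.23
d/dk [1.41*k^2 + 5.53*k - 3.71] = 2.82*k + 5.53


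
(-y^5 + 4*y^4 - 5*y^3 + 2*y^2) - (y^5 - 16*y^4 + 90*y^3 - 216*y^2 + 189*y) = -2*y^5 + 20*y^4 - 95*y^3 + 218*y^2 - 189*y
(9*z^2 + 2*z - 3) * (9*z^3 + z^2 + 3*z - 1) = 81*z^5 + 27*z^4 + 2*z^3 - 6*z^2 - 11*z + 3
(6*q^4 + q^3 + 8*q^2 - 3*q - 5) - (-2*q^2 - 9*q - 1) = 6*q^4 + q^3 + 10*q^2 + 6*q - 4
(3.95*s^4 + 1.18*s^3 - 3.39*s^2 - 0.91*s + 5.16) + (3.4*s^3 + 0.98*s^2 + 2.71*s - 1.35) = 3.95*s^4 + 4.58*s^3 - 2.41*s^2 + 1.8*s + 3.81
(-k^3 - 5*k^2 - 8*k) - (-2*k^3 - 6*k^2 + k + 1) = k^3 + k^2 - 9*k - 1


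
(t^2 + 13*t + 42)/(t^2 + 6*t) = (t + 7)/t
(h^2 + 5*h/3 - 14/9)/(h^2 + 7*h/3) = (h - 2/3)/h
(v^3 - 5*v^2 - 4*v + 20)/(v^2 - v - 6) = (v^2 - 7*v + 10)/(v - 3)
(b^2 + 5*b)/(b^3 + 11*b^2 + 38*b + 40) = b/(b^2 + 6*b + 8)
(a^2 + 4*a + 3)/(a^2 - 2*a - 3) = (a + 3)/(a - 3)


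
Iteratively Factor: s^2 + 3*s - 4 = (s + 4)*(s - 1)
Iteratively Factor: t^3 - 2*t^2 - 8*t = (t)*(t^2 - 2*t - 8) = t*(t - 4)*(t + 2)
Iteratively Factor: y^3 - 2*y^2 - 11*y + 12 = (y - 4)*(y^2 + 2*y - 3) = (y - 4)*(y + 3)*(y - 1)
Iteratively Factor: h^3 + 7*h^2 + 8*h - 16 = (h - 1)*(h^2 + 8*h + 16) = (h - 1)*(h + 4)*(h + 4)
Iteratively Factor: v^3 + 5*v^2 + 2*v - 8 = (v + 2)*(v^2 + 3*v - 4) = (v + 2)*(v + 4)*(v - 1)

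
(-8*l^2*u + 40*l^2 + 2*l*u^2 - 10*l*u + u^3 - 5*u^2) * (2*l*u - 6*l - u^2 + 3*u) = -16*l^3*u^2 + 128*l^3*u - 240*l^3 + 12*l^2*u^3 - 96*l^2*u^2 + 180*l^2*u - u^5 + 8*u^4 - 15*u^3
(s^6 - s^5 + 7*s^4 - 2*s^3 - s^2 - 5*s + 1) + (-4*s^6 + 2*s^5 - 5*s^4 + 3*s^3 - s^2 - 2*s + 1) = -3*s^6 + s^5 + 2*s^4 + s^3 - 2*s^2 - 7*s + 2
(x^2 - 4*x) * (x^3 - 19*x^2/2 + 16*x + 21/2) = x^5 - 27*x^4/2 + 54*x^3 - 107*x^2/2 - 42*x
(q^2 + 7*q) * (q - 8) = q^3 - q^2 - 56*q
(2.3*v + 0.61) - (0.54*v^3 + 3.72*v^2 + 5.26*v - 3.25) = -0.54*v^3 - 3.72*v^2 - 2.96*v + 3.86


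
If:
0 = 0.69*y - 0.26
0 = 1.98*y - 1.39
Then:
No Solution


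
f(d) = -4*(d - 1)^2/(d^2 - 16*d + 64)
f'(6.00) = -35.00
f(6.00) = -25.00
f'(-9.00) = 0.11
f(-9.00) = -1.38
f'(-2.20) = 0.17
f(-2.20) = -0.39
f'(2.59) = -0.56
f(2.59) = -0.35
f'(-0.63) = 0.14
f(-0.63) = -0.14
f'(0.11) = 0.10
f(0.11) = -0.05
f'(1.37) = -0.07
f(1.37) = -0.01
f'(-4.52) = 0.16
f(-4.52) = -0.78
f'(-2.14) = 0.17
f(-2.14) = -0.38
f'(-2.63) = 0.17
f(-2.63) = -0.47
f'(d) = -4*(16 - 2*d)*(d - 1)^2/(d^2 - 16*d + 64)^2 - 4*(2*d - 2)/(d^2 - 16*d + 64) = 56*(d - 1)/(d^3 - 24*d^2 + 192*d - 512)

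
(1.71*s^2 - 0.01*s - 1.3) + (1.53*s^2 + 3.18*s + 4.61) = 3.24*s^2 + 3.17*s + 3.31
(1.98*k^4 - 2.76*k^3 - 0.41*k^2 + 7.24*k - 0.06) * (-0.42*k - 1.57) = -0.8316*k^5 - 1.9494*k^4 + 4.5054*k^3 - 2.3971*k^2 - 11.3416*k + 0.0942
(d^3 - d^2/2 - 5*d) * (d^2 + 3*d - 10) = d^5 + 5*d^4/2 - 33*d^3/2 - 10*d^2 + 50*d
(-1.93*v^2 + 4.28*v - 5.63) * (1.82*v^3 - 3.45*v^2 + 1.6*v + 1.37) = -3.5126*v^5 + 14.4481*v^4 - 28.1006*v^3 + 23.6274*v^2 - 3.1444*v - 7.7131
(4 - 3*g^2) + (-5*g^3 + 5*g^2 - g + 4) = -5*g^3 + 2*g^2 - g + 8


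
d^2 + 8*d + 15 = (d + 3)*(d + 5)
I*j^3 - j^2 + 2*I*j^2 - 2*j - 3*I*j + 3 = (j + 3)*(j + I)*(I*j - I)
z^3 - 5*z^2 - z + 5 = (z - 5)*(z - 1)*(z + 1)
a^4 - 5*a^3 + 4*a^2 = a^2*(a - 4)*(a - 1)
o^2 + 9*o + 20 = (o + 4)*(o + 5)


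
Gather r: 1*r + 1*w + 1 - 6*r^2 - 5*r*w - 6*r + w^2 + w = -6*r^2 + r*(-5*w - 5) + w^2 + 2*w + 1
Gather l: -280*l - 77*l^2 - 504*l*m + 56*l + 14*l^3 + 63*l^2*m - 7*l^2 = 14*l^3 + l^2*(63*m - 84) + l*(-504*m - 224)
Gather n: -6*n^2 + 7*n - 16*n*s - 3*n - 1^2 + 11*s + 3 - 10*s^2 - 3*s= -6*n^2 + n*(4 - 16*s) - 10*s^2 + 8*s + 2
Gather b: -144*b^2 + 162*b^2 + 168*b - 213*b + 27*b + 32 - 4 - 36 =18*b^2 - 18*b - 8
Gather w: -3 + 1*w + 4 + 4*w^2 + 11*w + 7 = 4*w^2 + 12*w + 8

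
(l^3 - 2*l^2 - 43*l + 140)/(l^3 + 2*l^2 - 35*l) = (l - 4)/l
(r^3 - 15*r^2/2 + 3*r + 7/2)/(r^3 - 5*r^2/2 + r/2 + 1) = (r - 7)/(r - 2)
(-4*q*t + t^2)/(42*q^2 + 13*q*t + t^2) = t*(-4*q + t)/(42*q^2 + 13*q*t + t^2)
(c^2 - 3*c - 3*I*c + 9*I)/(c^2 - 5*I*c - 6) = (c - 3)/(c - 2*I)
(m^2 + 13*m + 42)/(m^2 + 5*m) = (m^2 + 13*m + 42)/(m*(m + 5))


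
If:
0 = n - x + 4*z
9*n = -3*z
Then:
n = -z/3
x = 11*z/3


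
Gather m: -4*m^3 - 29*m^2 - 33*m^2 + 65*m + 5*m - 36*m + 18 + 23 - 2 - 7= -4*m^3 - 62*m^2 + 34*m + 32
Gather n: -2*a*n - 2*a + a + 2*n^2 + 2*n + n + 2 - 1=-a + 2*n^2 + n*(3 - 2*a) + 1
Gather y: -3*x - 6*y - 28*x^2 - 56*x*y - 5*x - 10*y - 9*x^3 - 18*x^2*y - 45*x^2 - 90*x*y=-9*x^3 - 73*x^2 - 8*x + y*(-18*x^2 - 146*x - 16)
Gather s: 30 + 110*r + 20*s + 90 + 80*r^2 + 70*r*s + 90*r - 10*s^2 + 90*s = 80*r^2 + 200*r - 10*s^2 + s*(70*r + 110) + 120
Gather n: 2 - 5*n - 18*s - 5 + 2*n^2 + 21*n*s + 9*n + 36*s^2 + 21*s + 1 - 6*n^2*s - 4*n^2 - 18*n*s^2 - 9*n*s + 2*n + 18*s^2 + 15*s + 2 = n^2*(-6*s - 2) + n*(-18*s^2 + 12*s + 6) + 54*s^2 + 18*s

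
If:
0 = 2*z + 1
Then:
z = -1/2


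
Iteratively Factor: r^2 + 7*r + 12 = (r + 4)*(r + 3)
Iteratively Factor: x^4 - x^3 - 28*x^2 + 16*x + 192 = (x + 3)*(x^3 - 4*x^2 - 16*x + 64) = (x + 3)*(x + 4)*(x^2 - 8*x + 16) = (x - 4)*(x + 3)*(x + 4)*(x - 4)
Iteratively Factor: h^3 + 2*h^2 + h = (h)*(h^2 + 2*h + 1) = h*(h + 1)*(h + 1)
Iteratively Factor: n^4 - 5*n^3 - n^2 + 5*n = (n + 1)*(n^3 - 6*n^2 + 5*n) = (n - 1)*(n + 1)*(n^2 - 5*n) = n*(n - 1)*(n + 1)*(n - 5)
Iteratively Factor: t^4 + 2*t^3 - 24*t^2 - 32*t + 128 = (t + 4)*(t^3 - 2*t^2 - 16*t + 32) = (t + 4)^2*(t^2 - 6*t + 8) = (t - 2)*(t + 4)^2*(t - 4)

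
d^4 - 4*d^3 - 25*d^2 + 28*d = d*(d - 7)*(d - 1)*(d + 4)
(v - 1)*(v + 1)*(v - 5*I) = v^3 - 5*I*v^2 - v + 5*I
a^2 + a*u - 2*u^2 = (a - u)*(a + 2*u)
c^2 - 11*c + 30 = (c - 6)*(c - 5)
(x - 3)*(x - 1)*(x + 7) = x^3 + 3*x^2 - 25*x + 21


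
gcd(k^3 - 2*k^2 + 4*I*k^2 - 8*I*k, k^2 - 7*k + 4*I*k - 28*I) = k + 4*I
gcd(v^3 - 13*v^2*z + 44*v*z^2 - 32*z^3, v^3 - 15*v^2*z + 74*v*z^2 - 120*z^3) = -v + 4*z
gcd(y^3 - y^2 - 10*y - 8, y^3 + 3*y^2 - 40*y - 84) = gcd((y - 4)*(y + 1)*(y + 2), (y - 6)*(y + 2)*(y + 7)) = y + 2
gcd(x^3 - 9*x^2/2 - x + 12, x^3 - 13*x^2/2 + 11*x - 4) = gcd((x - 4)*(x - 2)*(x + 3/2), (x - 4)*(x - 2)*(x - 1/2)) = x^2 - 6*x + 8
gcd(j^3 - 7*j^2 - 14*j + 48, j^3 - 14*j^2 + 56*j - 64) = j^2 - 10*j + 16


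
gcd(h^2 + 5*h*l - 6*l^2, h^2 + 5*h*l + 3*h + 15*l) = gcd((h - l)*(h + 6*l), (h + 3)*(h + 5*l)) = 1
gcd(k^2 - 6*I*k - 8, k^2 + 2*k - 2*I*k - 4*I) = k - 2*I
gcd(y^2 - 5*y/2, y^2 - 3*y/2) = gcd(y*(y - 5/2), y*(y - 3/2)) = y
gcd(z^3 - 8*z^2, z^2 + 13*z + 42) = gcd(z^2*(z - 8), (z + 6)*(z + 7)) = 1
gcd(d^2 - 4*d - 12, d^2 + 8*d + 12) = d + 2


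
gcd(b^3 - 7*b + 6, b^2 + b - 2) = b - 1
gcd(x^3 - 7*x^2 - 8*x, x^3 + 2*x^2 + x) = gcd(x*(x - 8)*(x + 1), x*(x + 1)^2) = x^2 + x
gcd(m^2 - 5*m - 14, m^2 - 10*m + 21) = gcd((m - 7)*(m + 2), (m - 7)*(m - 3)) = m - 7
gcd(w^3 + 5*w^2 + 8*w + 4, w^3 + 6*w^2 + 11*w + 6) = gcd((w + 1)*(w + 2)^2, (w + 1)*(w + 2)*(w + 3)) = w^2 + 3*w + 2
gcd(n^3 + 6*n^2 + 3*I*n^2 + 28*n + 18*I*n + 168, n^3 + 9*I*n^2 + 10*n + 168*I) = n^2 + 3*I*n + 28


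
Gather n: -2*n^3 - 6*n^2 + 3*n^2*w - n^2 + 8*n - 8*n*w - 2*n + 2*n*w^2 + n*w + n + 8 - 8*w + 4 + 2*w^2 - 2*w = -2*n^3 + n^2*(3*w - 7) + n*(2*w^2 - 7*w + 7) + 2*w^2 - 10*w + 12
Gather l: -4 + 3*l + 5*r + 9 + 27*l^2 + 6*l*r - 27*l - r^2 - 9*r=27*l^2 + l*(6*r - 24) - r^2 - 4*r + 5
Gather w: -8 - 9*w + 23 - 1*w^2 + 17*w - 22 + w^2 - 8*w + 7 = 0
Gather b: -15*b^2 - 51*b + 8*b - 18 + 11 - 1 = -15*b^2 - 43*b - 8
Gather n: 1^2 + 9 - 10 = 0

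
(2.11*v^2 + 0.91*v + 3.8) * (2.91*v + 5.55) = 6.1401*v^3 + 14.3586*v^2 + 16.1085*v + 21.09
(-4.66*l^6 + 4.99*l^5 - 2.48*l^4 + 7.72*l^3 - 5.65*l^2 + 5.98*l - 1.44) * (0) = 0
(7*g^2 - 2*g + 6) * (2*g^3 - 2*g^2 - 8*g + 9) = 14*g^5 - 18*g^4 - 40*g^3 + 67*g^2 - 66*g + 54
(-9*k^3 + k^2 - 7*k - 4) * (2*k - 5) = -18*k^4 + 47*k^3 - 19*k^2 + 27*k + 20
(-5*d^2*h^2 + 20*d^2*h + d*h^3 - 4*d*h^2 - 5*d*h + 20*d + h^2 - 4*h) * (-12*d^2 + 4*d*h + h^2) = 60*d^4*h^2 - 240*d^4*h - 32*d^3*h^3 + 128*d^3*h^2 + 60*d^3*h - 240*d^3 - d^2*h^4 + 4*d^2*h^3 - 32*d^2*h^2 + 128*d^2*h + d*h^5 - 4*d*h^4 - d*h^3 + 4*d*h^2 + h^4 - 4*h^3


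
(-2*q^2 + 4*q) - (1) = -2*q^2 + 4*q - 1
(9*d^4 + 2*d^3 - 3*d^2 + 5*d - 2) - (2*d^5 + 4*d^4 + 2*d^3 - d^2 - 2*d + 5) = -2*d^5 + 5*d^4 - 2*d^2 + 7*d - 7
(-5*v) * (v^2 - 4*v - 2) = -5*v^3 + 20*v^2 + 10*v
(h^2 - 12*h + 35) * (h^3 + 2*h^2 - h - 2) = h^5 - 10*h^4 + 10*h^3 + 80*h^2 - 11*h - 70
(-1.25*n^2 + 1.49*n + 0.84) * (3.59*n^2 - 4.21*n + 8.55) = -4.4875*n^4 + 10.6116*n^3 - 13.9448*n^2 + 9.2031*n + 7.182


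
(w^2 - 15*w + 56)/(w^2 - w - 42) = (w - 8)/(w + 6)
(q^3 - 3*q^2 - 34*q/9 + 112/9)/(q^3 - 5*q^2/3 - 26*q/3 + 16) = (q^2 - q/3 - 14/3)/(q^2 + q - 6)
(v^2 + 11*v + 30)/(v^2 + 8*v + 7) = (v^2 + 11*v + 30)/(v^2 + 8*v + 7)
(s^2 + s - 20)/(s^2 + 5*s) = (s - 4)/s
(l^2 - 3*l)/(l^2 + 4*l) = (l - 3)/(l + 4)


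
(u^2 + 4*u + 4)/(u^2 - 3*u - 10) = (u + 2)/(u - 5)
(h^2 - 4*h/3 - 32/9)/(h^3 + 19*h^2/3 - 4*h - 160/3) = (h + 4/3)/(h^2 + 9*h + 20)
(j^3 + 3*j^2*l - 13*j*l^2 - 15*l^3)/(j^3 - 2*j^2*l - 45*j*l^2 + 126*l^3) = (j^2 + 6*j*l + 5*l^2)/(j^2 + j*l - 42*l^2)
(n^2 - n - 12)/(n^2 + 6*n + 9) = (n - 4)/(n + 3)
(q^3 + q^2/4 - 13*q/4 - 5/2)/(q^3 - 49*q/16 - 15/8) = 4*(q + 1)/(4*q + 3)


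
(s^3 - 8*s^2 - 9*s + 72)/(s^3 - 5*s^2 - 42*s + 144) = (s + 3)/(s + 6)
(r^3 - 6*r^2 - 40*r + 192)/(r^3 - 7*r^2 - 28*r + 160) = (r + 6)/(r + 5)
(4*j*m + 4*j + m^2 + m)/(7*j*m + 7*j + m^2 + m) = (4*j + m)/(7*j + m)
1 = 1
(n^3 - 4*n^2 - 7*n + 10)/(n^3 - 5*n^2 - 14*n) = (n^2 - 6*n + 5)/(n*(n - 7))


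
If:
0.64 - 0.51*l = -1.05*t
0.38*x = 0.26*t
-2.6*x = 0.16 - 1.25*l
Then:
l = -2.39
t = -1.77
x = -1.21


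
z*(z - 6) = z^2 - 6*z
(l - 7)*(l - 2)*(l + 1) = l^3 - 8*l^2 + 5*l + 14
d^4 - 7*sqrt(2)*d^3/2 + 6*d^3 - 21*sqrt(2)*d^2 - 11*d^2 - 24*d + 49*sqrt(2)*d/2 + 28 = (d - 1)*(d + 7)*(d - 4*sqrt(2))*(d + sqrt(2)/2)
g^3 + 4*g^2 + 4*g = g*(g + 2)^2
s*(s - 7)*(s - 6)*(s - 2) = s^4 - 15*s^3 + 68*s^2 - 84*s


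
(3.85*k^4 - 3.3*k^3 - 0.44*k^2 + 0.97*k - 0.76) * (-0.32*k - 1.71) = -1.232*k^5 - 5.5275*k^4 + 5.7838*k^3 + 0.442*k^2 - 1.4155*k + 1.2996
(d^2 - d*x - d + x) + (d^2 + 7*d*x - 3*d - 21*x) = 2*d^2 + 6*d*x - 4*d - 20*x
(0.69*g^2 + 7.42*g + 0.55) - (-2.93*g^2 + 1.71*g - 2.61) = 3.62*g^2 + 5.71*g + 3.16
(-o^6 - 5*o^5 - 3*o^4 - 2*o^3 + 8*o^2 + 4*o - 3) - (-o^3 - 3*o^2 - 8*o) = -o^6 - 5*o^5 - 3*o^4 - o^3 + 11*o^2 + 12*o - 3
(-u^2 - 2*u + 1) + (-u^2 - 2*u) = -2*u^2 - 4*u + 1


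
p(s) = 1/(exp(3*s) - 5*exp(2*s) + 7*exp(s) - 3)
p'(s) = (-3*exp(3*s) + 10*exp(2*s) - 7*exp(s))/(exp(3*s) - 5*exp(2*s) + 7*exp(s) - 3)^2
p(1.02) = -1.40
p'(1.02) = -12.76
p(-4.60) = -0.34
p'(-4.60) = -0.01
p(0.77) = -0.88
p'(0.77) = 1.02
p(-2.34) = -0.42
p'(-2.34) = -0.10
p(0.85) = -0.84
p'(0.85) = -0.04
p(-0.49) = -2.79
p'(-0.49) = -9.55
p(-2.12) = -0.45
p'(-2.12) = -0.14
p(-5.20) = -0.34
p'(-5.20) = -0.00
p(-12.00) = -0.33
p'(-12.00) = 0.00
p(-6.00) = -0.34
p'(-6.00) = 0.00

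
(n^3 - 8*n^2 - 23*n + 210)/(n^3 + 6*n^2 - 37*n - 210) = (n - 7)/(n + 7)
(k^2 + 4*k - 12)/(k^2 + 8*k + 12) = (k - 2)/(k + 2)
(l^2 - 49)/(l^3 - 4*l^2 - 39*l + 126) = (l + 7)/(l^2 + 3*l - 18)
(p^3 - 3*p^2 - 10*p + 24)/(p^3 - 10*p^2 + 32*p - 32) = (p + 3)/(p - 4)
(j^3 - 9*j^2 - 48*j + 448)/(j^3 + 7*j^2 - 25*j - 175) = (j^2 - 16*j + 64)/(j^2 - 25)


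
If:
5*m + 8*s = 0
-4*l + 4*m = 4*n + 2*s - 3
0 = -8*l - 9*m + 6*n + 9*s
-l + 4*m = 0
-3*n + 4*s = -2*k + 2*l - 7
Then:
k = -9187/4016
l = 72/251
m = 18/251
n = 1119/2008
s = -45/1004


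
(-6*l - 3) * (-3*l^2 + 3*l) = 18*l^3 - 9*l^2 - 9*l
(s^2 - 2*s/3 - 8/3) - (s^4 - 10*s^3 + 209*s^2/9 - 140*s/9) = -s^4 + 10*s^3 - 200*s^2/9 + 134*s/9 - 8/3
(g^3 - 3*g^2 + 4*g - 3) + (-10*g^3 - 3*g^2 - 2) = -9*g^3 - 6*g^2 + 4*g - 5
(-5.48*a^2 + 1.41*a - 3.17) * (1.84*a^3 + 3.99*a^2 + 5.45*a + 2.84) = -10.0832*a^5 - 19.2708*a^4 - 30.0729*a^3 - 20.527*a^2 - 13.2721*a - 9.0028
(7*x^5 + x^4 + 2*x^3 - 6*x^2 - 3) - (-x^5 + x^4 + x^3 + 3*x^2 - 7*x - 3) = 8*x^5 + x^3 - 9*x^2 + 7*x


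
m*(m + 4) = m^2 + 4*m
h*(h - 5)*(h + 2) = h^3 - 3*h^2 - 10*h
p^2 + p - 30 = (p - 5)*(p + 6)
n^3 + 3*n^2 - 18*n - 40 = (n - 4)*(n + 2)*(n + 5)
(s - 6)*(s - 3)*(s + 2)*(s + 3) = s^4 - 4*s^3 - 21*s^2 + 36*s + 108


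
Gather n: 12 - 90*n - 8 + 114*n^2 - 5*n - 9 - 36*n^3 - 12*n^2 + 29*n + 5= -36*n^3 + 102*n^2 - 66*n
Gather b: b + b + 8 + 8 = 2*b + 16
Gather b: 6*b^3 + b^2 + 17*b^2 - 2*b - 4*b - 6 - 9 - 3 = 6*b^3 + 18*b^2 - 6*b - 18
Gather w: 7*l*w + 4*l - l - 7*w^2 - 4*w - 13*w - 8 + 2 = 3*l - 7*w^2 + w*(7*l - 17) - 6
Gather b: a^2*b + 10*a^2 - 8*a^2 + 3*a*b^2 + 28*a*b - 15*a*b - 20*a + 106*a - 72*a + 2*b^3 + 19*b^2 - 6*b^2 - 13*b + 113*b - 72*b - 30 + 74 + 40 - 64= 2*a^2 + 14*a + 2*b^3 + b^2*(3*a + 13) + b*(a^2 + 13*a + 28) + 20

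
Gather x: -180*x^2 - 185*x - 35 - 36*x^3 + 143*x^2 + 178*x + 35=-36*x^3 - 37*x^2 - 7*x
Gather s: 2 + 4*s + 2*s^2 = 2*s^2 + 4*s + 2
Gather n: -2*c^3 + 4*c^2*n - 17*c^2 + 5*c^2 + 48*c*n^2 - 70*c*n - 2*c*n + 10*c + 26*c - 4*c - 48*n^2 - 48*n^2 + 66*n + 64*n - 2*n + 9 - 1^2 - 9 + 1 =-2*c^3 - 12*c^2 + 32*c + n^2*(48*c - 96) + n*(4*c^2 - 72*c + 128)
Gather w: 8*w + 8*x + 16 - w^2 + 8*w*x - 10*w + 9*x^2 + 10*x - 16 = -w^2 + w*(8*x - 2) + 9*x^2 + 18*x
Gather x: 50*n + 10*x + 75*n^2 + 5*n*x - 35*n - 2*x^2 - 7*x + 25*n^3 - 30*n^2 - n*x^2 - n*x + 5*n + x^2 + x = 25*n^3 + 45*n^2 + 20*n + x^2*(-n - 1) + x*(4*n + 4)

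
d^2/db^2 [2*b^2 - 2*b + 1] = 4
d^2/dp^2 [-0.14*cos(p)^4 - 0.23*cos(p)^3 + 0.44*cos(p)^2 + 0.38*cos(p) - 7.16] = 2.24*cos(p)^4 + 2.07*cos(p)^3 - 3.44*cos(p)^2 - 1.76*cos(p) + 0.88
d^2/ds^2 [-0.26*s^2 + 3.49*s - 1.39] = -0.520000000000000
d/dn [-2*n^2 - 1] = -4*n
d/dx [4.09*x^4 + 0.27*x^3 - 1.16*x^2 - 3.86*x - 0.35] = 16.36*x^3 + 0.81*x^2 - 2.32*x - 3.86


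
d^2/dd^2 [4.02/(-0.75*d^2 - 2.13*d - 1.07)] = (4.5225*d^2 + 12.8439*d - 4.02*(1.5*d + 2.13)*(3.0*d + 4.26) + 6.4521)/(0.75*d^2 + 2.13*d + 1.07)^3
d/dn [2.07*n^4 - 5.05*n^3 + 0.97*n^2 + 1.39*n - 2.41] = 8.28*n^3 - 15.15*n^2 + 1.94*n + 1.39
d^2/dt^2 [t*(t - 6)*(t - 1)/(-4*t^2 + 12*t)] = 3/(t^3 - 9*t^2 + 27*t - 27)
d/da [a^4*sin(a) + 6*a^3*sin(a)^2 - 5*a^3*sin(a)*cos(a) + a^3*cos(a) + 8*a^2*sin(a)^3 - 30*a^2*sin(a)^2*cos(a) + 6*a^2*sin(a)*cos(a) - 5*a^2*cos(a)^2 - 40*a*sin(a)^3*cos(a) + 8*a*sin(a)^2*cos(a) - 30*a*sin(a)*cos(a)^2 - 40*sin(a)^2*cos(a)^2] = a^4*cos(a) + 3*a^3*sin(a) + 6*a^3*sin(2*a) - 5*a^3*cos(2*a) + 15*a^2*sin(a)/2 - 5*a^2*sin(2*a)/2 - 45*a^2*sin(3*a)/2 + 9*a^2*cos(a) - 3*a^2*cos(2*a) - 6*a^2*cos(3*a) + 9*a^2 + 10*a*sin(a) + 6*a*sin(2*a) + 2*a*sin(3*a) - 45*a*cos(a)/2 + 40*a*cos(2*a)^2 - 25*a*cos(2*a) - 15*a*cos(3*a)/2 - 25*a - 15*sin(a)/2 - 10*sin(2*a) - 15*sin(3*a)/2 - 15*sin(4*a) + 2*cos(a) - 2*cos(3*a)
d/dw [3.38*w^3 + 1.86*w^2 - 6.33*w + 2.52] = 10.14*w^2 + 3.72*w - 6.33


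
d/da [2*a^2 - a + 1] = 4*a - 1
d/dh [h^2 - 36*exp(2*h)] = 2*h - 72*exp(2*h)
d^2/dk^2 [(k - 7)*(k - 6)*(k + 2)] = 6*k - 22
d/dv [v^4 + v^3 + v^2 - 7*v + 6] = 4*v^3 + 3*v^2 + 2*v - 7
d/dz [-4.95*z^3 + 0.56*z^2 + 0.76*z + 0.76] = -14.85*z^2 + 1.12*z + 0.76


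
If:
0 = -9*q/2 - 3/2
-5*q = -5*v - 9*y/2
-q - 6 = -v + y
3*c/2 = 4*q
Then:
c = -8/9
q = -1/3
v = 143/57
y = -60/19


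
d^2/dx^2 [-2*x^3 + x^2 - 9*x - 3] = 2 - 12*x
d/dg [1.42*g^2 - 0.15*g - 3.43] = 2.84*g - 0.15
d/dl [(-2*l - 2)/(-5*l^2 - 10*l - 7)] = 2*(5*l^2 + 10*l - 10*(l + 1)^2 + 7)/(5*l^2 + 10*l + 7)^2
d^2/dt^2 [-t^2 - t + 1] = -2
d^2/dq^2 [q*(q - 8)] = 2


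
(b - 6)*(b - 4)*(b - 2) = b^3 - 12*b^2 + 44*b - 48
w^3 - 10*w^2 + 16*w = w*(w - 8)*(w - 2)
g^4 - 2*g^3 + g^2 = g^2*(g - 1)^2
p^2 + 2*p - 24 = (p - 4)*(p + 6)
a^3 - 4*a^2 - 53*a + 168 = (a - 8)*(a - 3)*(a + 7)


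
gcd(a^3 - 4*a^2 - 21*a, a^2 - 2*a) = a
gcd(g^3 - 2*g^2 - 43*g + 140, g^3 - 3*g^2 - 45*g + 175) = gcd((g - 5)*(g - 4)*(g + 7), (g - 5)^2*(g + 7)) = g^2 + 2*g - 35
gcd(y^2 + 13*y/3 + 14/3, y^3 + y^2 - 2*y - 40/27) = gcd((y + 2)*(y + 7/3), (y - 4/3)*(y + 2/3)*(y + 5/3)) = 1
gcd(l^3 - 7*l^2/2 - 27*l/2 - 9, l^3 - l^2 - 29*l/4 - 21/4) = l^2 + 5*l/2 + 3/2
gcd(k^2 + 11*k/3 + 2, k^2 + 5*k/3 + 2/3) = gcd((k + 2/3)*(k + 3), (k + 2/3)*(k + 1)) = k + 2/3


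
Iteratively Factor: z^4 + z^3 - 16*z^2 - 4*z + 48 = (z + 4)*(z^3 - 3*z^2 - 4*z + 12) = (z - 3)*(z + 4)*(z^2 - 4) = (z - 3)*(z - 2)*(z + 4)*(z + 2)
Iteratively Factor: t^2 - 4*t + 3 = (t - 1)*(t - 3)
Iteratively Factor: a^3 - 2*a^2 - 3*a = (a - 3)*(a^2 + a) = (a - 3)*(a + 1)*(a)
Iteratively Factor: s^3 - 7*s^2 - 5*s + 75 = (s + 3)*(s^2 - 10*s + 25) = (s - 5)*(s + 3)*(s - 5)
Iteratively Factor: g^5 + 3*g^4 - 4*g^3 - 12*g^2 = (g)*(g^4 + 3*g^3 - 4*g^2 - 12*g) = g*(g + 2)*(g^3 + g^2 - 6*g) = g*(g + 2)*(g + 3)*(g^2 - 2*g) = g^2*(g + 2)*(g + 3)*(g - 2)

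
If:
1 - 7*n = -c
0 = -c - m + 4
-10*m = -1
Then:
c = 39/10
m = 1/10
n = 7/10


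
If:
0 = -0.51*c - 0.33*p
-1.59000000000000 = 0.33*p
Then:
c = 3.12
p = -4.82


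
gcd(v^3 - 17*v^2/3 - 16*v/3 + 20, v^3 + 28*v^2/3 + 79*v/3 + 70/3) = v + 2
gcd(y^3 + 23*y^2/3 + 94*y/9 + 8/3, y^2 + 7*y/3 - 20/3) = 1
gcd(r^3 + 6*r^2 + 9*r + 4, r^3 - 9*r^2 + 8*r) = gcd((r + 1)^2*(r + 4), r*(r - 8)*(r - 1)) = 1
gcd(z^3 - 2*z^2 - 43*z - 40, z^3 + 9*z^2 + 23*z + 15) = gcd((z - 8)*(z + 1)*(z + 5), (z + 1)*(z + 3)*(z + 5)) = z^2 + 6*z + 5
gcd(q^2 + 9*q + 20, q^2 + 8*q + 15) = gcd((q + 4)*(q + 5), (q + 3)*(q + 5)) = q + 5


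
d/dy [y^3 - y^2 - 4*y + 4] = 3*y^2 - 2*y - 4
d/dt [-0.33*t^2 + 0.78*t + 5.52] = 0.78 - 0.66*t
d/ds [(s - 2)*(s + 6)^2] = (s + 6)*(3*s + 2)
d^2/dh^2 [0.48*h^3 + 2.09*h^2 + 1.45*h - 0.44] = 2.88*h + 4.18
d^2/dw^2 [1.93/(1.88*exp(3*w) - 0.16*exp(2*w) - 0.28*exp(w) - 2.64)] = ((-32.6556*exp(2*w) + 1.2352*exp(w) + 0.5404)*(-1.88*exp(3*w) + 0.16*exp(2*w) + 0.28*exp(w) + 2.64) - 1.93*(-11.28*exp(2*w) + 0.64*exp(w) + 0.56)*(-5.64*exp(2*w) + 0.32*exp(w) + 0.28)*exp(w))*exp(w)/(-1.88*exp(3*w) + 0.16*exp(2*w) + 0.28*exp(w) + 2.64)^3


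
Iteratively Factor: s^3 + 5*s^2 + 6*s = (s + 2)*(s^2 + 3*s) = (s + 2)*(s + 3)*(s)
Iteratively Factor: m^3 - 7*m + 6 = (m - 2)*(m^2 + 2*m - 3) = (m - 2)*(m + 3)*(m - 1)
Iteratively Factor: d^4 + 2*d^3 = (d)*(d^3 + 2*d^2) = d^2*(d^2 + 2*d) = d^2*(d + 2)*(d)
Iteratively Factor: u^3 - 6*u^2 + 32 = (u - 4)*(u^2 - 2*u - 8) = (u - 4)*(u + 2)*(u - 4)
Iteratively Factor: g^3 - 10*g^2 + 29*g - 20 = (g - 5)*(g^2 - 5*g + 4) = (g - 5)*(g - 4)*(g - 1)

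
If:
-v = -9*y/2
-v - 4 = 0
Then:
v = -4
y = -8/9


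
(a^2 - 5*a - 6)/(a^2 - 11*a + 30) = (a + 1)/(a - 5)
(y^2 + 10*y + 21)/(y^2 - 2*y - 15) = (y + 7)/(y - 5)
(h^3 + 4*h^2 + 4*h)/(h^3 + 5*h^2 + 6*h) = (h + 2)/(h + 3)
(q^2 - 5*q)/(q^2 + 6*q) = (q - 5)/(q + 6)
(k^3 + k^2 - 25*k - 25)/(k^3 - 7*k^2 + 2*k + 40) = (k^2 + 6*k + 5)/(k^2 - 2*k - 8)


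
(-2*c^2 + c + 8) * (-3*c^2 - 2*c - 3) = 6*c^4 + c^3 - 20*c^2 - 19*c - 24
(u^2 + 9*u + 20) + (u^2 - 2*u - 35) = 2*u^2 + 7*u - 15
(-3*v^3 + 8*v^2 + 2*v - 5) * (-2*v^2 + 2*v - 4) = 6*v^5 - 22*v^4 + 24*v^3 - 18*v^2 - 18*v + 20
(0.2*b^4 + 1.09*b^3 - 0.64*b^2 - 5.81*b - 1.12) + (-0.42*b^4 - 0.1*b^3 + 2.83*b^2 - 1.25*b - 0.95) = -0.22*b^4 + 0.99*b^3 + 2.19*b^2 - 7.06*b - 2.07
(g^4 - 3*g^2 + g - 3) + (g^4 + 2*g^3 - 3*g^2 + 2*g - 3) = 2*g^4 + 2*g^3 - 6*g^2 + 3*g - 6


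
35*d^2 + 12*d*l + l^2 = (5*d + l)*(7*d + l)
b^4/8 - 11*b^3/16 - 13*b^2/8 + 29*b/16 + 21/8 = (b/4 + 1/2)*(b/2 + 1/2)*(b - 7)*(b - 3/2)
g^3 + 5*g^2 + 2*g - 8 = (g - 1)*(g + 2)*(g + 4)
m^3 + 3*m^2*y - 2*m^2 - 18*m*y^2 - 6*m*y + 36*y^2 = (m - 2)*(m - 3*y)*(m + 6*y)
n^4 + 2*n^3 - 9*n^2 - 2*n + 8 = (n - 2)*(n - 1)*(n + 1)*(n + 4)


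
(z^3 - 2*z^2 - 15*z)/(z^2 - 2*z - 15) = z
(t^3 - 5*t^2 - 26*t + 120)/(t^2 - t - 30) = t - 4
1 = 1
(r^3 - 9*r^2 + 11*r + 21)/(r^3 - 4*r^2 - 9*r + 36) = (r^2 - 6*r - 7)/(r^2 - r - 12)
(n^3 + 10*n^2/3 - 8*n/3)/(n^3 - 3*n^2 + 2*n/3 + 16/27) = 9*n*(n + 4)/(9*n^2 - 21*n - 8)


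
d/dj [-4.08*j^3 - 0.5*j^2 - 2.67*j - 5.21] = -12.24*j^2 - 1.0*j - 2.67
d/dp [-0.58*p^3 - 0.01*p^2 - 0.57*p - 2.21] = -1.74*p^2 - 0.02*p - 0.57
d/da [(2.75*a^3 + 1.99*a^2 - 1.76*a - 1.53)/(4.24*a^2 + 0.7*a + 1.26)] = (11.66*a^4 + 3.85*a^3 + 19.2504*a^2 + 17.9892*a - 1.1466)/(17.9776*a^4 + 5.936*a^3 + 11.1748*a^2 + 1.764*a + 1.5876)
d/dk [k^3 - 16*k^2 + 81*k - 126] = 3*k^2 - 32*k + 81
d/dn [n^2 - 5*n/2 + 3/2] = 2*n - 5/2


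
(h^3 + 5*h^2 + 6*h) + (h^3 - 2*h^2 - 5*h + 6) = 2*h^3 + 3*h^2 + h + 6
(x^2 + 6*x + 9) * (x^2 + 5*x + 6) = x^4 + 11*x^3 + 45*x^2 + 81*x + 54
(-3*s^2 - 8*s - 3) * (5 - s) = 3*s^3 - 7*s^2 - 37*s - 15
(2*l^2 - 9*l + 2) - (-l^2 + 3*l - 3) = 3*l^2 - 12*l + 5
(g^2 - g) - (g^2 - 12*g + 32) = 11*g - 32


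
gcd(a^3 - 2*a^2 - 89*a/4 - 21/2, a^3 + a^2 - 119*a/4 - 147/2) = a^2 - 5*a/2 - 21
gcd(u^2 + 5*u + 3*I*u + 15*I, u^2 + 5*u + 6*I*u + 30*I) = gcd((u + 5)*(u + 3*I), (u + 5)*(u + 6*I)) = u + 5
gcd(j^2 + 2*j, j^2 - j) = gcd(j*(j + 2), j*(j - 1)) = j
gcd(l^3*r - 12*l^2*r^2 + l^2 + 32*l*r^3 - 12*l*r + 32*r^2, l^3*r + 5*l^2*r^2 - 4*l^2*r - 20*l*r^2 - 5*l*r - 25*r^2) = 1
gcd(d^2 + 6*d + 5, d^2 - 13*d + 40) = 1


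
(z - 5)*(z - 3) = z^2 - 8*z + 15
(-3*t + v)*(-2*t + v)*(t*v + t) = 6*t^3*v + 6*t^3 - 5*t^2*v^2 - 5*t^2*v + t*v^3 + t*v^2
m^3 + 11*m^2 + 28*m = m*(m + 4)*(m + 7)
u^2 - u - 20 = (u - 5)*(u + 4)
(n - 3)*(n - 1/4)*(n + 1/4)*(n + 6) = n^4 + 3*n^3 - 289*n^2/16 - 3*n/16 + 9/8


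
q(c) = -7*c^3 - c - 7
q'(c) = -21*c^2 - 1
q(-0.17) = -6.80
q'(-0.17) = -1.61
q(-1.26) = 8.26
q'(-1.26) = -34.34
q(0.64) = -9.48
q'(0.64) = -9.60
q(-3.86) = 399.45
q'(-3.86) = -313.89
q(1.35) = -25.57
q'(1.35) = -39.27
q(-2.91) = 168.41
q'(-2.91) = -178.83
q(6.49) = -1927.01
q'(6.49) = -885.52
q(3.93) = -435.82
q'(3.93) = -325.34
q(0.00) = -7.00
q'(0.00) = -1.00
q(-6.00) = 1511.00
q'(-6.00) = -757.00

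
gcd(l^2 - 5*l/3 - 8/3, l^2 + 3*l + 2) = l + 1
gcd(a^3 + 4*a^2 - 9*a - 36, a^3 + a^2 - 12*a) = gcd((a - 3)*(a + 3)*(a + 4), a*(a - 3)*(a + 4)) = a^2 + a - 12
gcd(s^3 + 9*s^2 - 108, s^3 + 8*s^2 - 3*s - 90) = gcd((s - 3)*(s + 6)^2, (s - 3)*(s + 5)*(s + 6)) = s^2 + 3*s - 18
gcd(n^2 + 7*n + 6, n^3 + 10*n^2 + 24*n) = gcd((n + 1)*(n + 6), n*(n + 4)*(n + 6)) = n + 6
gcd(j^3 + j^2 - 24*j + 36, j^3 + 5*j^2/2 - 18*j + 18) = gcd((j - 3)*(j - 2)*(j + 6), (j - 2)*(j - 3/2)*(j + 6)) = j^2 + 4*j - 12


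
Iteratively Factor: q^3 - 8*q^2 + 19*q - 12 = (q - 1)*(q^2 - 7*q + 12) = (q - 3)*(q - 1)*(q - 4)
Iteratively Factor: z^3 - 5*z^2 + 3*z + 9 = (z + 1)*(z^2 - 6*z + 9) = (z - 3)*(z + 1)*(z - 3)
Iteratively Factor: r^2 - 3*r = (r - 3)*(r)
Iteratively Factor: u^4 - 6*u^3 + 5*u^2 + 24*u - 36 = (u - 3)*(u^3 - 3*u^2 - 4*u + 12) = (u - 3)*(u - 2)*(u^2 - u - 6) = (u - 3)*(u - 2)*(u + 2)*(u - 3)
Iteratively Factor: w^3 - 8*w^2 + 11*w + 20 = (w - 4)*(w^2 - 4*w - 5) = (w - 4)*(w + 1)*(w - 5)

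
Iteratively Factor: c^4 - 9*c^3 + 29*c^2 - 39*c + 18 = (c - 3)*(c^3 - 6*c^2 + 11*c - 6) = (c - 3)^2*(c^2 - 3*c + 2) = (c - 3)^2*(c - 2)*(c - 1)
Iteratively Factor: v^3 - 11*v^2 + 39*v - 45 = (v - 3)*(v^2 - 8*v + 15) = (v - 3)^2*(v - 5)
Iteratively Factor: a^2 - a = (a - 1)*(a)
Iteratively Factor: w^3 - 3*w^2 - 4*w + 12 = (w - 3)*(w^2 - 4) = (w - 3)*(w - 2)*(w + 2)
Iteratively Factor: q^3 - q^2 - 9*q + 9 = (q - 3)*(q^2 + 2*q - 3) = (q - 3)*(q + 3)*(q - 1)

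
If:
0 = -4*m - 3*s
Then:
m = -3*s/4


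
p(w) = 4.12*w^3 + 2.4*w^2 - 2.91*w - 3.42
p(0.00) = -3.42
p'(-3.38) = 122.07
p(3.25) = 153.90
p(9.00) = 3168.27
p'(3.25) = 143.24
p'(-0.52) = -2.06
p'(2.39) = 79.16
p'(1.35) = 26.10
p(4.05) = 297.85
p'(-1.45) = 16.12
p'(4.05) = 219.26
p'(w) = 12.36*w^2 + 4.8*w - 2.91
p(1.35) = 7.16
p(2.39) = 59.58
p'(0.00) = -2.91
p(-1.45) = -6.71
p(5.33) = 673.10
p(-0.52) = -1.84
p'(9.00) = 1041.45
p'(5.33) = 373.81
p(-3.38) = -125.26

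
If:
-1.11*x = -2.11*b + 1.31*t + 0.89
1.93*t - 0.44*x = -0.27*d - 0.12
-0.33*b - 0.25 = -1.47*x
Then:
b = 4.45454545454545*x - 0.757575757575758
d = 13.1342260604347 - 43.6006374174313*x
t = 6.32755031228314*x - 1.89960675456859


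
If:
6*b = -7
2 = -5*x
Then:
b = -7/6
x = -2/5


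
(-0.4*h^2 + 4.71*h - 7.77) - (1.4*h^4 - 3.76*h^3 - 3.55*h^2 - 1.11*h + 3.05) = -1.4*h^4 + 3.76*h^3 + 3.15*h^2 + 5.82*h - 10.82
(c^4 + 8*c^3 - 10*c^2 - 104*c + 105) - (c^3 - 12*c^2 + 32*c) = c^4 + 7*c^3 + 2*c^2 - 136*c + 105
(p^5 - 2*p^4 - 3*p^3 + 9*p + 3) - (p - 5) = p^5 - 2*p^4 - 3*p^3 + 8*p + 8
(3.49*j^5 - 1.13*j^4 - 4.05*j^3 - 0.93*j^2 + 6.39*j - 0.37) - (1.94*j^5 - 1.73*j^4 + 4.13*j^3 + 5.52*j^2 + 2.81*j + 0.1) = 1.55*j^5 + 0.6*j^4 - 8.18*j^3 - 6.45*j^2 + 3.58*j - 0.47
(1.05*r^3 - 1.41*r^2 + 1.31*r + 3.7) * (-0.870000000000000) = -0.9135*r^3 + 1.2267*r^2 - 1.1397*r - 3.219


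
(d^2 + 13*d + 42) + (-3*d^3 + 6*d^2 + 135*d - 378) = -3*d^3 + 7*d^2 + 148*d - 336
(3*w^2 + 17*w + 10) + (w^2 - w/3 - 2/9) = 4*w^2 + 50*w/3 + 88/9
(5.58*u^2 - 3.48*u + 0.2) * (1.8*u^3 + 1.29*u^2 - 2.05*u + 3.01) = 10.044*u^5 + 0.9342*u^4 - 15.5682*u^3 + 24.1878*u^2 - 10.8848*u + 0.602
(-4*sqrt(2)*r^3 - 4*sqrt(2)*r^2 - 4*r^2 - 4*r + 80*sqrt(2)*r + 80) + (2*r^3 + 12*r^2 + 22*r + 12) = -4*sqrt(2)*r^3 + 2*r^3 - 4*sqrt(2)*r^2 + 8*r^2 + 18*r + 80*sqrt(2)*r + 92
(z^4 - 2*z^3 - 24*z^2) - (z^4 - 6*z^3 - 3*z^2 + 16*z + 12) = 4*z^3 - 21*z^2 - 16*z - 12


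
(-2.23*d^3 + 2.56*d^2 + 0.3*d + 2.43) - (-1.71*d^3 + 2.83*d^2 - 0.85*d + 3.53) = -0.52*d^3 - 0.27*d^2 + 1.15*d - 1.1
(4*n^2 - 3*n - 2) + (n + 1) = 4*n^2 - 2*n - 1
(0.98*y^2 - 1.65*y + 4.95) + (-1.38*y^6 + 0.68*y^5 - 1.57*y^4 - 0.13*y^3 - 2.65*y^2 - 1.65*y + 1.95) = -1.38*y^6 + 0.68*y^5 - 1.57*y^4 - 0.13*y^3 - 1.67*y^2 - 3.3*y + 6.9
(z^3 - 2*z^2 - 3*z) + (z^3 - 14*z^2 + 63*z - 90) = 2*z^3 - 16*z^2 + 60*z - 90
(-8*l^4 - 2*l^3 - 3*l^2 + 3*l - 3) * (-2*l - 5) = 16*l^5 + 44*l^4 + 16*l^3 + 9*l^2 - 9*l + 15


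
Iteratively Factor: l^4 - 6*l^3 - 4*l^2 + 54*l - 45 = (l - 5)*(l^3 - l^2 - 9*l + 9) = (l - 5)*(l + 3)*(l^2 - 4*l + 3) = (l - 5)*(l - 3)*(l + 3)*(l - 1)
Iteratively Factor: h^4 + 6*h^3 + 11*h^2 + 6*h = (h + 2)*(h^3 + 4*h^2 + 3*h) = (h + 2)*(h + 3)*(h^2 + h) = (h + 1)*(h + 2)*(h + 3)*(h)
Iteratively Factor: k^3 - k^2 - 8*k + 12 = (k - 2)*(k^2 + k - 6) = (k - 2)*(k + 3)*(k - 2)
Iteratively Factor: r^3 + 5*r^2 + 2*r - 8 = (r + 2)*(r^2 + 3*r - 4) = (r + 2)*(r + 4)*(r - 1)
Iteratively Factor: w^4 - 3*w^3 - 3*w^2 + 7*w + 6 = (w - 2)*(w^3 - w^2 - 5*w - 3) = (w - 3)*(w - 2)*(w^2 + 2*w + 1) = (w - 3)*(w - 2)*(w + 1)*(w + 1)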